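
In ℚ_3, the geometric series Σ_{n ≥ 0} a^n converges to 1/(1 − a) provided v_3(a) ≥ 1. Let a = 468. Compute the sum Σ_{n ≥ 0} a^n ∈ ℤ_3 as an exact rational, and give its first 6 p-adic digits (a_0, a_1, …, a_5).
Σ a^n = 1/(1 − a) = -1/467;  first 6 digits = (1, 0, 1, 2, 0, 0)

v_3(a) = 2 ≥ 1, so the series converges in ℤ_3 to 1/(1 − a) = 1/(1 − 468) = -1/467. Expand this rational in ℤ_3: compute digits iteratively via d_i = x_i mod 3, x_{i+1} = (x_i − d_i)/3. The first 6 digits are (1, 0, 1, 2, 0, 0).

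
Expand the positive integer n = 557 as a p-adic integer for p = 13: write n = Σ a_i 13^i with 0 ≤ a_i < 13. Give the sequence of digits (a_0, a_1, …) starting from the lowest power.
(a_0, a_1, …) = (11, 3, 3)

Repeated division by 13 gives the digits low-to-high: 557 = 11 + 3·13^1 + 3·13^2. Digit sequence: (11, 3, 3).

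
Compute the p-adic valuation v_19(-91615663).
v_19(-91615663) = 5

v_19(n) is the largest exponent k such that 19^k divides n. Factor out: -91615663 = -19^5 · 37. (Sign doesn't affect v_p.) So v_19(-91615663) = 5.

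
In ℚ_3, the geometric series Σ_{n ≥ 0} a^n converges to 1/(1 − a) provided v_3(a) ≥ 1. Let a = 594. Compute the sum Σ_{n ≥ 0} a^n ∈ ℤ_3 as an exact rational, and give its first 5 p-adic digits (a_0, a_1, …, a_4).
Σ a^n = 1/(1 − a) = -1/593;  first 5 digits = (1, 0, 0, 1, 1)

v_3(a) = 3 ≥ 1, so the series converges in ℤ_3 to 1/(1 − a) = 1/(1 − 594) = -1/593. Expand this rational in ℤ_3: compute digits iteratively via d_i = x_i mod 3, x_{i+1} = (x_i − d_i)/3. The first 5 digits are (1, 0, 0, 1, 1).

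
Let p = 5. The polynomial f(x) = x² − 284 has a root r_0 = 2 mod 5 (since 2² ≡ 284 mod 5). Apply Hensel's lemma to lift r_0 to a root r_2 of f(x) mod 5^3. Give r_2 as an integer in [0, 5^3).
r_2 = 97 (mod 125)

Hensel's recurrence: r_{i+1} = r_i − f(r_i)·(f′(r_i))^{-1} mod 5^{i+2}, with f′(x) = 2x. Iterate:
  r_0 = 2 (mod 5)
  r_1 = 22 (mod 25)
  r_2 = 97 (mod 125)
Final: r_2 = 97, and one checks f(r_2) ≡ 0 mod 5^3.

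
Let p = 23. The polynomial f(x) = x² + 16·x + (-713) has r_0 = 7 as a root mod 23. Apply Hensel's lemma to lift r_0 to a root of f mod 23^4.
r_3 = 16107 (mod 279841)

Hensel: r_{i+1} = r_i − f(r_i)·(f′(r_i))^{-1} mod 23^{i+2}, f′(x) = 2x + 16. Iterate:
  r_0 = 7 (mod 23)
  r_1 = 237 (mod 529)
  r_2 = 3940 (mod 12167)
  r_3 = 16107 (mod 279841)
Final: r = 16107 satisfies f(r) ≡ 0 mod 23^4.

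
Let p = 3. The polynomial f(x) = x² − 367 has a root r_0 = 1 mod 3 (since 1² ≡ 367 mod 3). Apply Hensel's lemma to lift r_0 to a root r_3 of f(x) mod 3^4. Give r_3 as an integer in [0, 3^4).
r_3 = 58 (mod 81)

Hensel's recurrence: r_{i+1} = r_i − f(r_i)·(f′(r_i))^{-1} mod 3^{i+2}, with f′(x) = 2x. Iterate:
  r_0 = 1 (mod 3)
  r_1 = 4 (mod 9)
  r_2 = 4 (mod 27)
  r_3 = 58 (mod 81)
Final: r_3 = 58, and one checks f(r_3) ≡ 0 mod 3^4.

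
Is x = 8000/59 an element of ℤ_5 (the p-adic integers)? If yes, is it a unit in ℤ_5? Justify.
x ∈ ℤ_5 but not a unit; v_5(x) = 3 > 0

ℤ_5 = {x ∈ ℚ_5 : v_5(x) ≥ 0} and ℤ_5^× = {x ∈ ℤ_5 : v_5(x) = 0}. Here v_5(8000/59) = v_5(num) − v_5(den) = 3; compare against these criteria.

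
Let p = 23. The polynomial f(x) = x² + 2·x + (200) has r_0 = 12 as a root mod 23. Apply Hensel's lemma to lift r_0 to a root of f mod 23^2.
r_1 = 242 (mod 529)

Hensel: r_{i+1} = r_i − f(r_i)·(f′(r_i))^{-1} mod 23^{i+2}, f′(x) = 2x + 2. Iterate:
  r_0 = 12 (mod 23)
  r_1 = 242 (mod 529)
Final: r = 242 satisfies f(r) ≡ 0 mod 23^2.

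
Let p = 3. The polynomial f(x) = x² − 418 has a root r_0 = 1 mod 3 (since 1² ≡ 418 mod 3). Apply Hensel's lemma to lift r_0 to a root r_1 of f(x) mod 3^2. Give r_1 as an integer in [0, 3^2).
r_1 = 7 (mod 9)

Hensel's recurrence: r_{i+1} = r_i − f(r_i)·(f′(r_i))^{-1} mod 3^{i+2}, with f′(x) = 2x. Iterate:
  r_0 = 1 (mod 3)
  r_1 = 7 (mod 9)
Final: r_1 = 7, and one checks f(r_1) ≡ 0 mod 3^2.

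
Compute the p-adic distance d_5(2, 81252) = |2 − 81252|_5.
d_5(2, 81252) = 1/3125

Step 1 — x − y = 2 − 81252 = -81250. Step 2 — v_5(-81250) = 5 (factor: -81250 = −(5^5 · 26); the sign does not affect v_p). Step 3 — |x − y|_5 = 5^{-5} = 1/3125.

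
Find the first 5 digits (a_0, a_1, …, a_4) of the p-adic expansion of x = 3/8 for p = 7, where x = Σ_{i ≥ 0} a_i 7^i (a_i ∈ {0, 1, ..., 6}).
(a_0, …, a_4) = (3, 4, 2, 4, 2)

v_7(3/8) = 0 (numerator and denominator both coprime to 7), so x ∈ ℤ_7^×. Compute digits iteratively via a_i = x_i mod 7, x_{i+1} = (x_i − a_i)/7, with x_0 = x:
  x_0 = 3/8;  a_0 = 3;  x_1 = (x_0 − 3)/7 = -3/8
  x_1 = -3/8;  a_1 = 4;  x_2 = (x_1 − 4)/7 = -5/8
  x_2 = -5/8;  a_2 = 2;  x_3 = (x_2 − 2)/7 = -3/8
  x_3 = -3/8;  a_3 = 4;  x_4 = (x_3 − 4)/7 = -5/8
  x_4 = -5/8;  a_4 = 2;  x_5 = (x_4 − 2)/7 = -3/8
Digits: (3, 4, 2, 4, 2).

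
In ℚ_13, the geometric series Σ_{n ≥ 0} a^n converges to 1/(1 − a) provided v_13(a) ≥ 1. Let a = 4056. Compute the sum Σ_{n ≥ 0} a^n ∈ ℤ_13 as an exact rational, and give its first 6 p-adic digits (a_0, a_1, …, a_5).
Σ a^n = 1/(1 − a) = -1/4055;  first 6 digits = (1, 0, 11, 1, 4, 5)

v_13(a) = 2 ≥ 1, so the series converges in ℤ_13 to 1/(1 − a) = 1/(1 − 4056) = -1/4055. Expand this rational in ℤ_13: compute digits iteratively via d_i = x_i mod 13, x_{i+1} = (x_i − d_i)/13. The first 6 digits are (1, 0, 11, 1, 4, 5).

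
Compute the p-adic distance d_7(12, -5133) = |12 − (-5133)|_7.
d_7(12, -5133) = 1/343

Step 1 — x − y = 12 − (-5133) = 5145. Step 2 — v_7(5145) = 3 (factor: 5145 = (7^3 · 15); the sign does not affect v_p). Step 3 — |x − y|_7 = 7^{-3} = 1/343.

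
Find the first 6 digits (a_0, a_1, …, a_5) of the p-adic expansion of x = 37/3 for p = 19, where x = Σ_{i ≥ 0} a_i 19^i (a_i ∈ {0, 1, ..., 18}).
(a_0, …, a_5) = (6, 13, 12, 12, 12, 12)

v_19(37/3) = 0 (numerator and denominator both coprime to 19), so x ∈ ℤ_19^×. Compute digits iteratively via a_i = x_i mod 19, x_{i+1} = (x_i − a_i)/19, with x_0 = x:
  x_0 = 37/3;  a_0 = 6;  x_1 = (x_0 − 6)/19 = 1/3
  x_1 = 1/3;  a_1 = 13;  x_2 = (x_1 − 13)/19 = -2/3
  x_2 = -2/3;  a_2 = 12;  x_3 = (x_2 − 12)/19 = -2/3
  x_3 = -2/3;  a_3 = 12;  x_4 = (x_3 − 12)/19 = -2/3
  x_4 = -2/3;  a_4 = 12;  x_5 = (x_4 − 12)/19 = -2/3
  x_5 = -2/3;  a_5 = 12;  x_6 = (x_5 − 12)/19 = -2/3
Digits: (6, 13, 12, 12, 12, 12).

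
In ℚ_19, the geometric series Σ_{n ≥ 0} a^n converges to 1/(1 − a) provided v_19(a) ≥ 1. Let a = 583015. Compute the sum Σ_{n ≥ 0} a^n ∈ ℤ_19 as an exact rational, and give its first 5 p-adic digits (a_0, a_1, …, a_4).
Σ a^n = 1/(1 − a) = -1/583014;  first 5 digits = (1, 0, 0, 9, 4)

v_19(a) = 3 ≥ 1, so the series converges in ℤ_19 to 1/(1 − a) = 1/(1 − 583015) = -1/583014. Expand this rational in ℤ_19: compute digits iteratively via d_i = x_i mod 19, x_{i+1} = (x_i − d_i)/19. The first 5 digits are (1, 0, 0, 9, 4).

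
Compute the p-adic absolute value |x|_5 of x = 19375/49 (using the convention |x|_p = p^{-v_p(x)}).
|19375/49|_5 = 1/625

Step 1 — compute v_5(x) by factoring powers of 5 out of the numerator and denominator: v_5(19375/49) = 4. Step 2 — apply |x|_p = p^{-v_p(x)} = 5^{-4} = 1/625.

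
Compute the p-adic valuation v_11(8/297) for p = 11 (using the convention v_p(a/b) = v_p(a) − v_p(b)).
v_11(8/297) = -1

Factor powers of 11 from the numerator and denominator of the reduced fraction: 8 = 11^0 · 8 and 297 = 11^1 · 27. Apply v_p(a/b) = v_p(a) − v_p(b): v_11(8/297) = 0 − 1 = -1.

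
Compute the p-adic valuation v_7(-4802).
v_7(-4802) = 4

v_7(n) is the largest exponent k such that 7^k divides n. Factor out: -4802 = -7^4 · 2. (Sign doesn't affect v_p.) So v_7(-4802) = 4.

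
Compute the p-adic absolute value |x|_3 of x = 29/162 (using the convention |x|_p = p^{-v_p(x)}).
|29/162|_3 = 81

Step 1 — compute v_3(x) by factoring powers of 3 out of the numerator and denominator: v_3(29/162) = -4. Step 2 — apply |x|_p = p^{-v_p(x)} = 3^{4} = 81.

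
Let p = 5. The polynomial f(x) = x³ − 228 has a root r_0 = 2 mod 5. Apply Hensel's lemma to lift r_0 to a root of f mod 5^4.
r_3 = 512 (mod 625)

Hensel: r_{i+1} = r_i − f(r_i)/f′(r_i) mod 5^{i+2}, where f′(x) = 3x². Iterate:
  r_0 = 2 (mod 5)
  r_1 = 12 (mod 25)
  r_2 = 12 (mod 125)
  r_3 = 512 (mod 625)
Final: r = 512 with f(r) ≡ 0 mod 5^4.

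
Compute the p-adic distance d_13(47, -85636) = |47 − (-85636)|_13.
d_13(47, -85636) = 1/28561

Step 1 — x − y = 47 − (-85636) = 85683. Step 2 — v_13(85683) = 4 (factor: 85683 = (13^4 · 3); the sign does not affect v_p). Step 3 — |x − y|_13 = 13^{-4} = 1/28561.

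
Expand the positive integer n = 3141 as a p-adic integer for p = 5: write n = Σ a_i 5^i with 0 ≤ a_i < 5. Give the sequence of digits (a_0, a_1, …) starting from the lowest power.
(a_0, a_1, …) = (1, 3, 0, 0, 0, 1)

Repeated division by 5 gives the digits low-to-high: 3141 = 1 + 3·5^1 + 1·5^5. Digit sequence: (1, 3, 0, 0, 0, 1).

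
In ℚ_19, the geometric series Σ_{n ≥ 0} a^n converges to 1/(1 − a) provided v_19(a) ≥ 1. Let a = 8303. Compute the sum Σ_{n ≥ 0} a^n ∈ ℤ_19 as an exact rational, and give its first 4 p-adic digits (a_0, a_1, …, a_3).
Σ a^n = 1/(1 − a) = -1/8302;  first 4 digits = (1, 0, 4, 1)

v_19(a) = 2 ≥ 1, so the series converges in ℤ_19 to 1/(1 − a) = 1/(1 − 8303) = -1/8302. Expand this rational in ℤ_19: compute digits iteratively via d_i = x_i mod 19, x_{i+1} = (x_i − d_i)/19. The first 4 digits are (1, 0, 4, 1).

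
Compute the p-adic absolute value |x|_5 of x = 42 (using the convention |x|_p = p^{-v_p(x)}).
|42|_5 = 1

Step 1 — compute v_5(x) by factoring powers of 5 out of the numerator and denominator: v_5(42) = 0. Step 2 — apply |x|_p = p^{-v_p(x)} = 5^{0} = 1.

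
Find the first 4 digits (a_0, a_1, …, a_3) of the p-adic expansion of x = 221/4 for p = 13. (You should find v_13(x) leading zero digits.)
(a_0, …, a_3) = (0, 1, 10, 9)

v_13(221/4) = 1, so a_0 = ... = a_0 = 0. Factor out: x = 13^1 · u with u = 17/4 a unit in ℤ_13. Expand u iteratively via a_{v+i} = u_i mod 13, u_{i+1} = (u_i − a_{v+i})/13:
  u_0 = 17/4;  a_1 = 1;  u_1 = (u_0 − 1)/13 = 1/4
  u_1 = 1/4;  a_2 = 10;  u_2 = (u_1 − 10)/13 = -3/4
  u_2 = -3/4;  a_3 = 9;  u_3 = (u_2 − 9)/13 = -3/4
Digits: (0, 1, 10, 9).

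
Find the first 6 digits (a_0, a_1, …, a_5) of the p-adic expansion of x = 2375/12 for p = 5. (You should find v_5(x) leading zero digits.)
(a_0, …, a_5) = (0, 0, 0, 2, 2, 0)

v_5(2375/12) = 3, so a_0 = ... = a_2 = 0. Factor out: x = 5^3 · u with u = 19/12 a unit in ℤ_5. Expand u iteratively via a_{v+i} = u_i mod 5, u_{i+1} = (u_i − a_{v+i})/5:
  u_0 = 19/12;  a_3 = 2;  u_1 = (u_0 − 2)/5 = -1/12
  u_1 = -1/12;  a_4 = 2;  u_2 = (u_1 − 2)/5 = -5/12
  u_2 = -5/12;  a_5 = 0;  u_3 = (u_2 − 0)/5 = -1/12
Digits: (0, 0, 0, 2, 2, 0).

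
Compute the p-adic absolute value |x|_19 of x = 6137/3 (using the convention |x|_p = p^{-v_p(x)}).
|6137/3|_19 = 1/361

Step 1 — compute v_19(x) by factoring powers of 19 out of the numerator and denominator: v_19(6137/3) = 2. Step 2 — apply |x|_p = p^{-v_p(x)} = 19^{-2} = 1/361.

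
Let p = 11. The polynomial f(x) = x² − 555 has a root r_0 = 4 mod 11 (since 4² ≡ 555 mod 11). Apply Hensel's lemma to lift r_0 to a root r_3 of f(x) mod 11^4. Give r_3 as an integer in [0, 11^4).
r_3 = 13820 (mod 14641)

Hensel's recurrence: r_{i+1} = r_i − f(r_i)·(f′(r_i))^{-1} mod 11^{i+2}, with f′(x) = 2x. Iterate:
  r_0 = 4 (mod 11)
  r_1 = 26 (mod 121)
  r_2 = 510 (mod 1331)
  r_3 = 13820 (mod 14641)
Final: r_3 = 13820, and one checks f(r_3) ≡ 0 mod 11^4.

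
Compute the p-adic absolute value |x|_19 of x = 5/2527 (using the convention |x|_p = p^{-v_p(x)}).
|5/2527|_19 = 361

Step 1 — compute v_19(x) by factoring powers of 19 out of the numerator and denominator: v_19(5/2527) = -2. Step 2 — apply |x|_p = p^{-v_p(x)} = 19^{2} = 361.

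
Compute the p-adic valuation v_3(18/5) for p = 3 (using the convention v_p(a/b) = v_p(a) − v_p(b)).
v_3(18/5) = 2

Factor powers of 3 from the numerator and denominator of the reduced fraction: 18 = 3^2 · 2 and 5 = 3^0 · 5. Apply v_p(a/b) = v_p(a) − v_p(b): v_3(18/5) = 2 − 0 = 2.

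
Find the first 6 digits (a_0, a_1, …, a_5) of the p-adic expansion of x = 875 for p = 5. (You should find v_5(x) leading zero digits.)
(a_0, …, a_5) = (0, 0, 0, 2, 1, 0)

v_5(875) = 3, so a_0 = ... = a_2 = 0. Factor out: x = 5^3 · u with u = 7 a unit in ℤ_5. Expand u iteratively via a_{v+i} = u_i mod 5, u_{i+1} = (u_i − a_{v+i})/5:
  u_0 = 7;  a_3 = 2;  u_1 = (u_0 − 2)/5 = 1
  u_1 = 1;  a_4 = 1;  u_2 = (u_1 − 1)/5 = 0
  u_2 = 0;  a_5 = 0;  u_3 = (u_2 − 0)/5 = 0
Digits: (0, 0, 0, 2, 1, 0).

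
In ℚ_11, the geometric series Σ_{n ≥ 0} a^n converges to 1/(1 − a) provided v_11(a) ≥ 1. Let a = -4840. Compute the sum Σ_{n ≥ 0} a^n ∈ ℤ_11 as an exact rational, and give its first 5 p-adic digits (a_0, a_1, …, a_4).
Σ a^n = 1/(1 − a) = 1/4841;  first 5 digits = (1, 0, 4, 7, 4)

v_11(a) = 2 ≥ 1, so the series converges in ℤ_11 to 1/(1 − a) = 1/(1 − (-4840)) = 1/4841. Expand this rational in ℤ_11: compute digits iteratively via d_i = x_i mod 11, x_{i+1} = (x_i − d_i)/11. The first 5 digits are (1, 0, 4, 7, 4).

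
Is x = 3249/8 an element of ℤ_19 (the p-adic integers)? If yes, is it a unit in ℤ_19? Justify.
x ∈ ℤ_19 but not a unit; v_19(x) = 2 > 0

ℤ_19 = {x ∈ ℚ_19 : v_19(x) ≥ 0} and ℤ_19^× = {x ∈ ℤ_19 : v_19(x) = 0}. Here v_19(3249/8) = v_19(num) − v_19(den) = 2; compare against these criteria.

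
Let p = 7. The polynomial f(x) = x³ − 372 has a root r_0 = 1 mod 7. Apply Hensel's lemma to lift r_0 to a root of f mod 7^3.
r_2 = 190 (mod 343)

Hensel: r_{i+1} = r_i − f(r_i)/f′(r_i) mod 7^{i+2}, where f′(x) = 3x². Iterate:
  r_0 = 1 (mod 7)
  r_1 = 43 (mod 49)
  r_2 = 190 (mod 343)
Final: r = 190 with f(r) ≡ 0 mod 7^3.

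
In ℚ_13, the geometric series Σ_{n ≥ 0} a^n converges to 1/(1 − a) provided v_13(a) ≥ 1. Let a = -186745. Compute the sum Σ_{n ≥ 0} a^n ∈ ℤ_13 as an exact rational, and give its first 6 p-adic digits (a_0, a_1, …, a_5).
Σ a^n = 1/(1 − a) = 1/186746;  first 6 digits = (1, 0, 0, 6, 6, 12)

v_13(a) = 3 ≥ 1, so the series converges in ℤ_13 to 1/(1 − a) = 1/(1 − (-186745)) = 1/186746. Expand this rational in ℤ_13: compute digits iteratively via d_i = x_i mod 13, x_{i+1} = (x_i − d_i)/13. The first 6 digits are (1, 0, 0, 6, 6, 12).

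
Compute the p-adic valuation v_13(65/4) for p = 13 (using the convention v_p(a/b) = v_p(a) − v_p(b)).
v_13(65/4) = 1

Factor powers of 13 from the numerator and denominator of the reduced fraction: 65 = 13^1 · 5 and 4 = 13^0 · 4. Apply v_p(a/b) = v_p(a) − v_p(b): v_13(65/4) = 1 − 0 = 1.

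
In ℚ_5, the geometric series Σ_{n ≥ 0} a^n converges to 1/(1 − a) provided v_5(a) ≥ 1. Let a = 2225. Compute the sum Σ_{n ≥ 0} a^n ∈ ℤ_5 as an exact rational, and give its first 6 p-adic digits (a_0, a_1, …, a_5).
Σ a^n = 1/(1 − a) = -1/2224;  first 6 digits = (1, 0, 4, 2, 4, 4)

v_5(a) = 2 ≥ 1, so the series converges in ℤ_5 to 1/(1 − a) = 1/(1 − 2225) = -1/2224. Expand this rational in ℤ_5: compute digits iteratively via d_i = x_i mod 5, x_{i+1} = (x_i − d_i)/5. The first 6 digits are (1, 0, 4, 2, 4, 4).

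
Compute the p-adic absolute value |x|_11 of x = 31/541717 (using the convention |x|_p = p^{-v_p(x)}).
|31/541717|_11 = 14641

Step 1 — compute v_11(x) by factoring powers of 11 out of the numerator and denominator: v_11(31/541717) = -4. Step 2 — apply |x|_p = p^{-v_p(x)} = 11^{4} = 14641.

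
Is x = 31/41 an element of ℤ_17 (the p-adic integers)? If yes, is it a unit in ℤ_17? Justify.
x ∈ ℤ_17^× (unit); v_17(x) = 0

ℤ_17 = {x ∈ ℚ_17 : v_17(x) ≥ 0} and ℤ_17^× = {x ∈ ℤ_17 : v_17(x) = 0}. Here v_17(31/41) = v_17(num) − v_17(den) = 0; compare against these criteria.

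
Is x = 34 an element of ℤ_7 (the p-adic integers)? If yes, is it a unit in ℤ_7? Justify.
x ∈ ℤ_7^× (unit); v_7(x) = 0

ℤ_7 = {x ∈ ℚ_7 : v_7(x) ≥ 0} and ℤ_7^× = {x ∈ ℤ_7 : v_7(x) = 0}. Here v_7(34) = v_7(num) − v_7(den) = 0; compare against these criteria.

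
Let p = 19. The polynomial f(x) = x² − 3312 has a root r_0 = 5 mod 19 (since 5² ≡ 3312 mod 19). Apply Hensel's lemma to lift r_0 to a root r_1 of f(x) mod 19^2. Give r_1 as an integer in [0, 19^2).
r_1 = 81 (mod 361)

Hensel's recurrence: r_{i+1} = r_i − f(r_i)·(f′(r_i))^{-1} mod 19^{i+2}, with f′(x) = 2x. Iterate:
  r_0 = 5 (mod 19)
  r_1 = 81 (mod 361)
Final: r_1 = 81, and one checks f(r_1) ≡ 0 mod 19^2.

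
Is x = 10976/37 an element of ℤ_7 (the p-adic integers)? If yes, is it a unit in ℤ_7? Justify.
x ∈ ℤ_7 but not a unit; v_7(x) = 3 > 0

ℤ_7 = {x ∈ ℚ_7 : v_7(x) ≥ 0} and ℤ_7^× = {x ∈ ℤ_7 : v_7(x) = 0}. Here v_7(10976/37) = v_7(num) − v_7(den) = 3; compare against these criteria.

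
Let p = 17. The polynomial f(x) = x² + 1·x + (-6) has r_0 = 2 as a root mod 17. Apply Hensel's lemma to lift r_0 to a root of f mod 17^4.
r_3 = 2 (mod 83521)

Hensel: r_{i+1} = r_i − f(r_i)·(f′(r_i))^{-1} mod 17^{i+2}, f′(x) = 2x + 1. Iterate:
  r_0 = 2 (mod 17)
  r_1 = 2 (mod 289)
  r_2 = 2 (mod 4913)
  r_3 = 2 (mod 83521)
Final: r = 2 satisfies f(r) ≡ 0 mod 17^4.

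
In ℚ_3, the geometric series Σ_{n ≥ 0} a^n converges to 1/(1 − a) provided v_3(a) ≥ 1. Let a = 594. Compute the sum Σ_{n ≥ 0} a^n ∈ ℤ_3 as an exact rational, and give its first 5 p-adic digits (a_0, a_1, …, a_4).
Σ a^n = 1/(1 − a) = -1/593;  first 5 digits = (1, 0, 0, 1, 1)

v_3(a) = 3 ≥ 1, so the series converges in ℤ_3 to 1/(1 − a) = 1/(1 − 594) = -1/593. Expand this rational in ℤ_3: compute digits iteratively via d_i = x_i mod 3, x_{i+1} = (x_i − d_i)/3. The first 5 digits are (1, 0, 0, 1, 1).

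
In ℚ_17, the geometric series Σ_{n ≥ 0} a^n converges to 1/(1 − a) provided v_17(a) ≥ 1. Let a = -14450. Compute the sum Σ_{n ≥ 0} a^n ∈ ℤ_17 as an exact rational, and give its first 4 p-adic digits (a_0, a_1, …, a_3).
Σ a^n = 1/(1 − a) = 1/14451;  first 4 digits = (1, 0, 1, 14)

v_17(a) = 2 ≥ 1, so the series converges in ℤ_17 to 1/(1 − a) = 1/(1 − (-14450)) = 1/14451. Expand this rational in ℤ_17: compute digits iteratively via d_i = x_i mod 17, x_{i+1} = (x_i − d_i)/17. The first 4 digits are (1, 0, 1, 14).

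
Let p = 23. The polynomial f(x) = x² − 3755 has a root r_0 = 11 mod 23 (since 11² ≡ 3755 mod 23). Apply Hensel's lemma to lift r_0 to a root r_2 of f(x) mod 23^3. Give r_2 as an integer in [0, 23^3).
r_2 = 2725 (mod 12167)

Hensel's recurrence: r_{i+1} = r_i − f(r_i)·(f′(r_i))^{-1} mod 23^{i+2}, with f′(x) = 2x. Iterate:
  r_0 = 11 (mod 23)
  r_1 = 80 (mod 529)
  r_2 = 2725 (mod 12167)
Final: r_2 = 2725, and one checks f(r_2) ≡ 0 mod 23^3.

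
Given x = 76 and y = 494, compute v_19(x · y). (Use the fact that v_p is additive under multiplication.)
v_19(37544) = 2

v_p(x) = 1 (factor: 76 = 19^1 · 4); v_p(y) = 1 (factor: 494 = 19^1 · 26). Additivity: v_p(xy) = v_p(x) + v_p(y) = 1 + 1 = 2. (Direct check: xy = 37544 = 19^2 · (104).)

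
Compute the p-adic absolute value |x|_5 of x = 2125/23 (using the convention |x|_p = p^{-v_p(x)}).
|2125/23|_5 = 1/125

Step 1 — compute v_5(x) by factoring powers of 5 out of the numerator and denominator: v_5(2125/23) = 3. Step 2 — apply |x|_p = p^{-v_p(x)} = 5^{-3} = 1/125.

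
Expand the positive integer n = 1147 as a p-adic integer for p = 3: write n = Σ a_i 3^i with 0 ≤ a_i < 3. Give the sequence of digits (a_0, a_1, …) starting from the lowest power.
(a_0, a_1, …) = (1, 1, 1, 0, 2, 1, 1)

Repeated division by 3 gives the digits low-to-high: 1147 = 1 + 1·3^1 + 1·3^2 + 2·3^4 + 1·3^5 + 1·3^6. Digit sequence: (1, 1, 1, 0, 2, 1, 1).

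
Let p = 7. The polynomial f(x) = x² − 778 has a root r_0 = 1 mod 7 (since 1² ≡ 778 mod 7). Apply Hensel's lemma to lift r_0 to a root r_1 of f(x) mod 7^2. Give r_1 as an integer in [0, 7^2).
r_1 = 22 (mod 49)

Hensel's recurrence: r_{i+1} = r_i − f(r_i)·(f′(r_i))^{-1} mod 7^{i+2}, with f′(x) = 2x. Iterate:
  r_0 = 1 (mod 7)
  r_1 = 22 (mod 49)
Final: r_1 = 22, and one checks f(r_1) ≡ 0 mod 7^2.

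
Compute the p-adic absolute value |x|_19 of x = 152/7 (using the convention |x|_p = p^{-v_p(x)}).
|152/7|_19 = 1/19

Step 1 — compute v_19(x) by factoring powers of 19 out of the numerator and denominator: v_19(152/7) = 1. Step 2 — apply |x|_p = p^{-v_p(x)} = 19^{-1} = 1/19.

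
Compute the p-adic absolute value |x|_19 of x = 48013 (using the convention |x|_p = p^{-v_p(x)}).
|48013|_19 = 1/6859

Step 1 — compute v_19(x) by factoring powers of 19 out of the numerator and denominator: v_19(48013) = 3. Step 2 — apply |x|_p = p^{-v_p(x)} = 19^{-3} = 1/6859.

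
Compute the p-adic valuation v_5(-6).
v_5(-6) = 0

v_5(n) is the largest exponent k such that 5^k divides n. Factor out: -6 = -5^0 · 6. (Sign doesn't affect v_p.) So v_5(-6) = 0.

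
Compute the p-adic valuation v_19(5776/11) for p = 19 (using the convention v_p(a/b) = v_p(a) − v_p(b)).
v_19(5776/11) = 2

Factor powers of 19 from the numerator and denominator of the reduced fraction: 5776 = 19^2 · 16 and 11 = 19^0 · 11. Apply v_p(a/b) = v_p(a) − v_p(b): v_19(5776/11) = 2 − 0 = 2.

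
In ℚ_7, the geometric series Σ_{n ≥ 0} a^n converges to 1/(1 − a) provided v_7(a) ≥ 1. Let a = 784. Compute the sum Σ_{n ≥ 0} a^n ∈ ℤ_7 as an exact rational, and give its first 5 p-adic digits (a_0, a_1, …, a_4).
Σ a^n = 1/(1 − a) = -1/783;  first 5 digits = (1, 0, 2, 2, 4)

v_7(a) = 2 ≥ 1, so the series converges in ℤ_7 to 1/(1 − a) = 1/(1 − 784) = -1/783. Expand this rational in ℤ_7: compute digits iteratively via d_i = x_i mod 7, x_{i+1} = (x_i − d_i)/7. The first 5 digits are (1, 0, 2, 2, 4).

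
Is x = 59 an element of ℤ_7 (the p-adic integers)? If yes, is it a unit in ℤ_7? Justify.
x ∈ ℤ_7^× (unit); v_7(x) = 0

ℤ_7 = {x ∈ ℚ_7 : v_7(x) ≥ 0} and ℤ_7^× = {x ∈ ℤ_7 : v_7(x) = 0}. Here v_7(59) = v_7(num) − v_7(den) = 0; compare against these criteria.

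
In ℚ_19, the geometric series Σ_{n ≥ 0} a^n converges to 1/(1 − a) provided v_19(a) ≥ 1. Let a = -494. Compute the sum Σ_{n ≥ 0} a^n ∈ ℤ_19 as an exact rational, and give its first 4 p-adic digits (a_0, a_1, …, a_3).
Σ a^n = 1/(1 − a) = 1/495;  first 4 digits = (1, 12, 9, 15)

v_19(a) = 1 ≥ 1, so the series converges in ℤ_19 to 1/(1 − a) = 1/(1 − (-494)) = 1/495. Expand this rational in ℤ_19: compute digits iteratively via d_i = x_i mod 19, x_{i+1} = (x_i − d_i)/19. The first 4 digits are (1, 12, 9, 15).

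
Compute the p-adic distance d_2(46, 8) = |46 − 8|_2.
d_2(46, 8) = 1/2

Step 1 — x − y = 46 − 8 = 38. Step 2 — v_2(38) = 1 (factor: 38 = (2^1 · 19); the sign does not affect v_p). Step 3 — |x − y|_2 = 2^{-1} = 1/2.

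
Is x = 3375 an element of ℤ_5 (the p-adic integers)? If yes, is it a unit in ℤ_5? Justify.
x ∈ ℤ_5 but not a unit; v_5(x) = 3 > 0

ℤ_5 = {x ∈ ℚ_5 : v_5(x) ≥ 0} and ℤ_5^× = {x ∈ ℤ_5 : v_5(x) = 0}. Here v_5(3375) = v_5(num) − v_5(den) = 3; compare against these criteria.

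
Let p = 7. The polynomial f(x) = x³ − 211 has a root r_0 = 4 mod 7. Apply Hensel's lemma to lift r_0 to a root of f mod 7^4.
r_3 = 2258 (mod 2401)

Hensel: r_{i+1} = r_i − f(r_i)/f′(r_i) mod 7^{i+2}, where f′(x) = 3x². Iterate:
  r_0 = 4 (mod 7)
  r_1 = 4 (mod 49)
  r_2 = 200 (mod 343)
  r_3 = 2258 (mod 2401)
Final: r = 2258 with f(r) ≡ 0 mod 7^4.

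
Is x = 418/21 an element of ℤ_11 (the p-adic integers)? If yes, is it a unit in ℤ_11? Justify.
x ∈ ℤ_11 but not a unit; v_11(x) = 1 > 0

ℤ_11 = {x ∈ ℚ_11 : v_11(x) ≥ 0} and ℤ_11^× = {x ∈ ℤ_11 : v_11(x) = 0}. Here v_11(418/21) = v_11(num) − v_11(den) = 1; compare against these criteria.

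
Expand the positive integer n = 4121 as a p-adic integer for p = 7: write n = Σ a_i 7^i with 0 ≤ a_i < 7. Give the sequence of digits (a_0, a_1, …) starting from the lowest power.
(a_0, a_1, …) = (5, 0, 0, 5, 1)

Repeated division by 7 gives the digits low-to-high: 4121 = 5 + 5·7^3 + 1·7^4. Digit sequence: (5, 0, 0, 5, 1).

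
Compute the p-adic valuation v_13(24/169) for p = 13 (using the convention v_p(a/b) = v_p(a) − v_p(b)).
v_13(24/169) = -2

Factor powers of 13 from the numerator and denominator of the reduced fraction: 24 = 13^0 · 24 and 169 = 13^2 · 1. Apply v_p(a/b) = v_p(a) − v_p(b): v_13(24/169) = 0 − 2 = -2.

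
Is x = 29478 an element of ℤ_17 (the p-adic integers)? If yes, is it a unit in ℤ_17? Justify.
x ∈ ℤ_17 but not a unit; v_17(x) = 3 > 0

ℤ_17 = {x ∈ ℚ_17 : v_17(x) ≥ 0} and ℤ_17^× = {x ∈ ℤ_17 : v_17(x) = 0}. Here v_17(29478) = v_17(num) − v_17(den) = 3; compare against these criteria.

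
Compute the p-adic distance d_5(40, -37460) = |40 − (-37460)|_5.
d_5(40, -37460) = 1/3125

Step 1 — x − y = 40 − (-37460) = 37500. Step 2 — v_5(37500) = 5 (factor: 37500 = (5^5 · 12); the sign does not affect v_p). Step 3 — |x − y|_5 = 5^{-5} = 1/3125.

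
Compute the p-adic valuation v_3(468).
v_3(468) = 2

v_3(n) is the largest exponent k such that 3^k divides n. Factor out: 468 = 3^2 · 52. (Sign doesn't affect v_p.) So v_3(468) = 2.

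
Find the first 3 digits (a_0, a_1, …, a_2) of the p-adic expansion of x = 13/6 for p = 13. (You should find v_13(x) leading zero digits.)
(a_0, …, a_2) = (0, 11, 10)

v_13(13/6) = 1, so a_0 = ... = a_0 = 0. Factor out: x = 13^1 · u with u = 1/6 a unit in ℤ_13. Expand u iteratively via a_{v+i} = u_i mod 13, u_{i+1} = (u_i − a_{v+i})/13:
  u_0 = 1/6;  a_1 = 11;  u_1 = (u_0 − 11)/13 = -5/6
  u_1 = -5/6;  a_2 = 10;  u_2 = (u_1 − 10)/13 = -5/6
Digits: (0, 11, 10).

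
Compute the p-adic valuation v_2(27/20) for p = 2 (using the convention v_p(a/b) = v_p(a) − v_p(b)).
v_2(27/20) = -2

Factor powers of 2 from the numerator and denominator of the reduced fraction: 27 = 2^0 · 27 and 20 = 2^2 · 5. Apply v_p(a/b) = v_p(a) − v_p(b): v_2(27/20) = 0 − 2 = -2.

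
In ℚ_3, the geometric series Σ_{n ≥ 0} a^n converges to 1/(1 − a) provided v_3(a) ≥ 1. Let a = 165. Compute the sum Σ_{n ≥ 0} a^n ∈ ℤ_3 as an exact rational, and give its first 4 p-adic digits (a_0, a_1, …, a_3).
Σ a^n = 1/(1 − a) = -1/164;  first 4 digits = (1, 1, 1, 1)

v_3(a) = 1 ≥ 1, so the series converges in ℤ_3 to 1/(1 − a) = 1/(1 − 165) = -1/164. Expand this rational in ℤ_3: compute digits iteratively via d_i = x_i mod 3, x_{i+1} = (x_i − d_i)/3. The first 4 digits are (1, 1, 1, 1).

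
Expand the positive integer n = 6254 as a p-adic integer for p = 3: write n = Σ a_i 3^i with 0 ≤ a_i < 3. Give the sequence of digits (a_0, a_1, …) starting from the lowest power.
(a_0, a_1, …) = (2, 2, 1, 0, 2, 1, 2, 2)

Repeated division by 3 gives the digits low-to-high: 6254 = 2 + 2·3^1 + 1·3^2 + 2·3^4 + 1·3^5 + 2·3^6 + 2·3^7. Digit sequence: (2, 2, 1, 0, 2, 1, 2, 2).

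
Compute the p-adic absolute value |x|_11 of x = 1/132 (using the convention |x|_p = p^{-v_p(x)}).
|1/132|_11 = 11

Step 1 — compute v_11(x) by factoring powers of 11 out of the numerator and denominator: v_11(1/132) = -1. Step 2 — apply |x|_p = p^{-v_p(x)} = 11^{1} = 11.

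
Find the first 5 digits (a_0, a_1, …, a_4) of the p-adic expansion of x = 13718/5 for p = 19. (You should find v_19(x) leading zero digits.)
(a_0, …, a_4) = (0, 0, 0, 8, 11)

v_19(13718/5) = 3, so a_0 = ... = a_2 = 0. Factor out: x = 19^3 · u with u = 2/5 a unit in ℤ_19. Expand u iteratively via a_{v+i} = u_i mod 19, u_{i+1} = (u_i − a_{v+i})/19:
  u_0 = 2/5;  a_3 = 8;  u_1 = (u_0 − 8)/19 = -2/5
  u_1 = -2/5;  a_4 = 11;  u_2 = (u_1 − 11)/19 = -3/5
Digits: (0, 0, 0, 8, 11).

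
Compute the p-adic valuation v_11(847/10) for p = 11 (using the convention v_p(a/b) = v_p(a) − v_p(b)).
v_11(847/10) = 2

Factor powers of 11 from the numerator and denominator of the reduced fraction: 847 = 11^2 · 7 and 10 = 11^0 · 10. Apply v_p(a/b) = v_p(a) − v_p(b): v_11(847/10) = 2 − 0 = 2.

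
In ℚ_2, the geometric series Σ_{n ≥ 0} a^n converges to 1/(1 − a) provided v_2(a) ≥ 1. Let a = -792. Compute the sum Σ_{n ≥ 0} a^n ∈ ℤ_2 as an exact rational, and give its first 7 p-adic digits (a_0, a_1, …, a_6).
Σ a^n = 1/(1 − a) = 1/793;  first 7 digits = (1, 0, 0, 1, 0, 1, 0)

v_2(a) = 3 ≥ 1, so the series converges in ℤ_2 to 1/(1 − a) = 1/(1 − (-792)) = 1/793. Expand this rational in ℤ_2: compute digits iteratively via d_i = x_i mod 2, x_{i+1} = (x_i − d_i)/2. The first 7 digits are (1, 0, 0, 1, 0, 1, 0).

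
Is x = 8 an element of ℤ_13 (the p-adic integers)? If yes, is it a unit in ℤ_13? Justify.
x ∈ ℤ_13^× (unit); v_13(x) = 0

ℤ_13 = {x ∈ ℚ_13 : v_13(x) ≥ 0} and ℤ_13^× = {x ∈ ℤ_13 : v_13(x) = 0}. Here v_13(8) = v_13(num) − v_13(den) = 0; compare against these criteria.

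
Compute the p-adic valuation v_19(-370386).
v_19(-370386) = 3

v_19(n) is the largest exponent k such that 19^k divides n. Factor out: -370386 = -19^3 · 54. (Sign doesn't affect v_p.) So v_19(-370386) = 3.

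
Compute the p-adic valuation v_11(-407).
v_11(-407) = 1

v_11(n) is the largest exponent k such that 11^k divides n. Factor out: -407 = -11^1 · 37. (Sign doesn't affect v_p.) So v_11(-407) = 1.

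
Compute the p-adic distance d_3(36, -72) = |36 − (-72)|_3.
d_3(36, -72) = 1/27

Step 1 — x − y = 36 − (-72) = 108. Step 2 — v_3(108) = 3 (factor: 108 = (3^3 · 4); the sign does not affect v_p). Step 3 — |x − y|_3 = 3^{-3} = 1/27.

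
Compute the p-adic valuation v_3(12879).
v_3(12879) = 5

v_3(n) is the largest exponent k such that 3^k divides n. Factor out: 12879 = 3^5 · 53. (Sign doesn't affect v_p.) So v_3(12879) = 5.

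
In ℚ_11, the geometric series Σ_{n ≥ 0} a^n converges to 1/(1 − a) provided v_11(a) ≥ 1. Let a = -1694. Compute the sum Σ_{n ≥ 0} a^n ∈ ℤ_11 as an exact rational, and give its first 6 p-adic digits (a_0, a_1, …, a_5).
Σ a^n = 1/(1 − a) = 1/1695;  first 6 digits = (1, 0, 8, 9, 8, 6)

v_11(a) = 2 ≥ 1, so the series converges in ℤ_11 to 1/(1 − a) = 1/(1 − (-1694)) = 1/1695. Expand this rational in ℤ_11: compute digits iteratively via d_i = x_i mod 11, x_{i+1} = (x_i − d_i)/11. The first 6 digits are (1, 0, 8, 9, 8, 6).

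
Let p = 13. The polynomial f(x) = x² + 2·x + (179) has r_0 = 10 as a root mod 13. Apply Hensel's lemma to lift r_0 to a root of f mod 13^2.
r_1 = 127 (mod 169)

Hensel: r_{i+1} = r_i − f(r_i)·(f′(r_i))^{-1} mod 13^{i+2}, f′(x) = 2x + 2. Iterate:
  r_0 = 10 (mod 13)
  r_1 = 127 (mod 169)
Final: r = 127 satisfies f(r) ≡ 0 mod 13^2.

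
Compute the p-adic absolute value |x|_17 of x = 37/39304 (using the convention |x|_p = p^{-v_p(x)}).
|37/39304|_17 = 4913

Step 1 — compute v_17(x) by factoring powers of 17 out of the numerator and denominator: v_17(37/39304) = -3. Step 2 — apply |x|_p = p^{-v_p(x)} = 17^{3} = 4913.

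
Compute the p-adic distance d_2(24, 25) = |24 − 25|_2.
d_2(24, 25) = 1

Step 1 — x − y = 24 − 25 = -1. Step 2 — v_2(-1) = 0 (factor: -1 = −(2^0 · 1); the sign does not affect v_p). Step 3 — |x − y|_2 = 2^{0} = 1.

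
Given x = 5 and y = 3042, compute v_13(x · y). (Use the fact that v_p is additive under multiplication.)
v_13(15210) = 2

v_p(x) = 0 (factor: 5 = 13^0 · 5); v_p(y) = 2 (factor: 3042 = 13^2 · 18). Additivity: v_p(xy) = v_p(x) + v_p(y) = 0 + 2 = 2. (Direct check: xy = 15210 = 13^2 · (90).)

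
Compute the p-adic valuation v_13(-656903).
v_13(-656903) = 4

v_13(n) is the largest exponent k such that 13^k divides n. Factor out: -656903 = -13^4 · 23. (Sign doesn't affect v_p.) So v_13(-656903) = 4.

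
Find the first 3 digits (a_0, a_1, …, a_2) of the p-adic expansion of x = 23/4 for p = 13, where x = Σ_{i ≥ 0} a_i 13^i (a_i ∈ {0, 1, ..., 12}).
(a_0, …, a_2) = (9, 3, 3)

v_13(23/4) = 0 (numerator and denominator both coprime to 13), so x ∈ ℤ_13^×. Compute digits iteratively via a_i = x_i mod 13, x_{i+1} = (x_i − a_i)/13, with x_0 = x:
  x_0 = 23/4;  a_0 = 9;  x_1 = (x_0 − 9)/13 = -1/4
  x_1 = -1/4;  a_1 = 3;  x_2 = (x_1 − 3)/13 = -1/4
  x_2 = -1/4;  a_2 = 3;  x_3 = (x_2 − 3)/13 = -1/4
Digits: (9, 3, 3).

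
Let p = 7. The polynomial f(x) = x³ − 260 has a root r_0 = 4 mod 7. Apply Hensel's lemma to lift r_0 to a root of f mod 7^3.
r_2 = 151 (mod 343)

Hensel: r_{i+1} = r_i − f(r_i)/f′(r_i) mod 7^{i+2}, where f′(x) = 3x². Iterate:
  r_0 = 4 (mod 7)
  r_1 = 4 (mod 49)
  r_2 = 151 (mod 343)
Final: r = 151 with f(r) ≡ 0 mod 7^3.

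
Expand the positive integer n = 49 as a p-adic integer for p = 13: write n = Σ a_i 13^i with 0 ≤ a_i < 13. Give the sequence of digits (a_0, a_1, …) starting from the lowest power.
(a_0, a_1, …) = (10, 3)

Repeated division by 13 gives the digits low-to-high: 49 = 10 + 3·13^1. Digit sequence: (10, 3).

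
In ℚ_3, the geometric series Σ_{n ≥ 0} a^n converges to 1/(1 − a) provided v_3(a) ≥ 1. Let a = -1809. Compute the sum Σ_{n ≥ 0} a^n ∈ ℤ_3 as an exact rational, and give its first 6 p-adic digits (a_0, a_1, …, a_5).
Σ a^n = 1/(1 − a) = 1/1810;  first 6 digits = (1, 0, 0, 2, 1, 1)

v_3(a) = 3 ≥ 1, so the series converges in ℤ_3 to 1/(1 − a) = 1/(1 − (-1809)) = 1/1810. Expand this rational in ℤ_3: compute digits iteratively via d_i = x_i mod 3, x_{i+1} = (x_i − d_i)/3. The first 6 digits are (1, 0, 0, 2, 1, 1).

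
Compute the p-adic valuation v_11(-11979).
v_11(-11979) = 3

v_11(n) is the largest exponent k such that 11^k divides n. Factor out: -11979 = -11^3 · 9. (Sign doesn't affect v_p.) So v_11(-11979) = 3.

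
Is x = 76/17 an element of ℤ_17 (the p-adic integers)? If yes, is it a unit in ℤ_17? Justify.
x ∉ ℤ_17 (v_17(x) = -1 < 0)

ℤ_17 = {x ∈ ℚ_17 : v_17(x) ≥ 0} and ℤ_17^× = {x ∈ ℤ_17 : v_17(x) = 0}. Here v_17(76/17) = v_17(num) − v_17(den) = -1; compare against these criteria.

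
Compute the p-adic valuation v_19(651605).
v_19(651605) = 4

v_19(n) is the largest exponent k such that 19^k divides n. Factor out: 651605 = 19^4 · 5. (Sign doesn't affect v_p.) So v_19(651605) = 4.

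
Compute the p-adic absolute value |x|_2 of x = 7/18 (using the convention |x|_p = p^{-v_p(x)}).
|7/18|_2 = 2

Step 1 — compute v_2(x) by factoring powers of 2 out of the numerator and denominator: v_2(7/18) = -1. Step 2 — apply |x|_p = p^{-v_p(x)} = 2^{1} = 2.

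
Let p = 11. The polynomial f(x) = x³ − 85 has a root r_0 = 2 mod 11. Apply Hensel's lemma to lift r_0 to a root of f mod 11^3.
r_2 = 926 (mod 1331)

Hensel: r_{i+1} = r_i − f(r_i)/f′(r_i) mod 11^{i+2}, where f′(x) = 3x². Iterate:
  r_0 = 2 (mod 11)
  r_1 = 79 (mod 121)
  r_2 = 926 (mod 1331)
Final: r = 926 with f(r) ≡ 0 mod 11^3.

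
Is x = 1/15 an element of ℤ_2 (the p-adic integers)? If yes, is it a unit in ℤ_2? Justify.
x ∈ ℤ_2^× (unit); v_2(x) = 0

ℤ_2 = {x ∈ ℚ_2 : v_2(x) ≥ 0} and ℤ_2^× = {x ∈ ℤ_2 : v_2(x) = 0}. Here v_2(1/15) = v_2(num) − v_2(den) = 0; compare against these criteria.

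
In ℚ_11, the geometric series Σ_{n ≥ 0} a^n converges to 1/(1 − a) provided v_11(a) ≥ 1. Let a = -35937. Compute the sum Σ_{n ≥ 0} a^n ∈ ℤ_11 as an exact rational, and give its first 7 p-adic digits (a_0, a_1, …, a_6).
Σ a^n = 1/(1 − a) = 1/35938;  first 7 digits = (1, 0, 0, 6, 8, 10, 2)

v_11(a) = 3 ≥ 1, so the series converges in ℤ_11 to 1/(1 − a) = 1/(1 − (-35937)) = 1/35938. Expand this rational in ℤ_11: compute digits iteratively via d_i = x_i mod 11, x_{i+1} = (x_i − d_i)/11. The first 7 digits are (1, 0, 0, 6, 8, 10, 2).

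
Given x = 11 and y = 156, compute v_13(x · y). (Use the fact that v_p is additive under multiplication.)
v_13(1716) = 1

v_p(x) = 0 (factor: 11 = 13^0 · 11); v_p(y) = 1 (factor: 156 = 13^1 · 12). Additivity: v_p(xy) = v_p(x) + v_p(y) = 0 + 1 = 1. (Direct check: xy = 1716 = 13^1 · (132).)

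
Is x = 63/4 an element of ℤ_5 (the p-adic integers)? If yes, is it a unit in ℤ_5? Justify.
x ∈ ℤ_5^× (unit); v_5(x) = 0

ℤ_5 = {x ∈ ℚ_5 : v_5(x) ≥ 0} and ℤ_5^× = {x ∈ ℤ_5 : v_5(x) = 0}. Here v_5(63/4) = v_5(num) − v_5(den) = 0; compare against these criteria.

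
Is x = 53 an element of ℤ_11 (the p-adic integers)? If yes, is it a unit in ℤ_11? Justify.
x ∈ ℤ_11^× (unit); v_11(x) = 0

ℤ_11 = {x ∈ ℚ_11 : v_11(x) ≥ 0} and ℤ_11^× = {x ∈ ℤ_11 : v_11(x) = 0}. Here v_11(53) = v_11(num) − v_11(den) = 0; compare against these criteria.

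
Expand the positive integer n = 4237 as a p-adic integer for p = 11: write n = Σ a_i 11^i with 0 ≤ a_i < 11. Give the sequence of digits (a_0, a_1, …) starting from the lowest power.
(a_0, a_1, …) = (2, 0, 2, 3)

Repeated division by 11 gives the digits low-to-high: 4237 = 2 + 2·11^2 + 3·11^3. Digit sequence: (2, 0, 2, 3).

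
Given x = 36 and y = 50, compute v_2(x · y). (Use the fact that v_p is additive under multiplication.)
v_2(1800) = 3

v_p(x) = 2 (factor: 36 = 2^2 · 9); v_p(y) = 1 (factor: 50 = 2^1 · 25). Additivity: v_p(xy) = v_p(x) + v_p(y) = 2 + 1 = 3. (Direct check: xy = 1800 = 2^3 · (225).)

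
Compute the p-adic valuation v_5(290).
v_5(290) = 1

v_5(n) is the largest exponent k such that 5^k divides n. Factor out: 290 = 5^1 · 58. (Sign doesn't affect v_p.) So v_5(290) = 1.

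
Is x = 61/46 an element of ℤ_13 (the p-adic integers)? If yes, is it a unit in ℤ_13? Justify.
x ∈ ℤ_13^× (unit); v_13(x) = 0

ℤ_13 = {x ∈ ℚ_13 : v_13(x) ≥ 0} and ℤ_13^× = {x ∈ ℤ_13 : v_13(x) = 0}. Here v_13(61/46) = v_13(num) − v_13(den) = 0; compare against these criteria.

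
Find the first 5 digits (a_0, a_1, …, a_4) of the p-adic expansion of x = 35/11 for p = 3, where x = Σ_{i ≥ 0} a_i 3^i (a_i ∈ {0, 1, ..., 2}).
(a_0, …, a_4) = (1, 1, 1, 1, 2)

v_3(35/11) = 0 (numerator and denominator both coprime to 3), so x ∈ ℤ_3^×. Compute digits iteratively via a_i = x_i mod 3, x_{i+1} = (x_i − a_i)/3, with x_0 = x:
  x_0 = 35/11;  a_0 = 1;  x_1 = (x_0 − 1)/3 = 8/11
  x_1 = 8/11;  a_1 = 1;  x_2 = (x_1 − 1)/3 = -1/11
  x_2 = -1/11;  a_2 = 1;  x_3 = (x_2 − 1)/3 = -4/11
  x_3 = -4/11;  a_3 = 1;  x_4 = (x_3 − 1)/3 = -5/11
  x_4 = -5/11;  a_4 = 2;  x_5 = (x_4 − 2)/3 = -9/11
Digits: (1, 1, 1, 1, 2).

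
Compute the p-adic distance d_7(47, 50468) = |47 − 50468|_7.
d_7(47, 50468) = 1/16807

Step 1 — x − y = 47 − 50468 = -50421. Step 2 — v_7(-50421) = 5 (factor: -50421 = −(7^5 · 3); the sign does not affect v_p). Step 3 — |x − y|_7 = 7^{-5} = 1/16807.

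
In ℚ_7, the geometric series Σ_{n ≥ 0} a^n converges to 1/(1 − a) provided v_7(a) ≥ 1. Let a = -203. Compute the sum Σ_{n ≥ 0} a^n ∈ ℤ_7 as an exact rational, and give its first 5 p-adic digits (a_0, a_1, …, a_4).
Σ a^n = 1/(1 − a) = 1/204;  first 5 digits = (1, 6, 3, 6, 5)

v_7(a) = 1 ≥ 1, so the series converges in ℤ_7 to 1/(1 − a) = 1/(1 − (-203)) = 1/204. Expand this rational in ℤ_7: compute digits iteratively via d_i = x_i mod 7, x_{i+1} = (x_i − d_i)/7. The first 5 digits are (1, 6, 3, 6, 5).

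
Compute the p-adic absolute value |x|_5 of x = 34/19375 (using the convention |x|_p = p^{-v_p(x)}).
|34/19375|_5 = 625

Step 1 — compute v_5(x) by factoring powers of 5 out of the numerator and denominator: v_5(34/19375) = -4. Step 2 — apply |x|_p = p^{-v_p(x)} = 5^{4} = 625.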